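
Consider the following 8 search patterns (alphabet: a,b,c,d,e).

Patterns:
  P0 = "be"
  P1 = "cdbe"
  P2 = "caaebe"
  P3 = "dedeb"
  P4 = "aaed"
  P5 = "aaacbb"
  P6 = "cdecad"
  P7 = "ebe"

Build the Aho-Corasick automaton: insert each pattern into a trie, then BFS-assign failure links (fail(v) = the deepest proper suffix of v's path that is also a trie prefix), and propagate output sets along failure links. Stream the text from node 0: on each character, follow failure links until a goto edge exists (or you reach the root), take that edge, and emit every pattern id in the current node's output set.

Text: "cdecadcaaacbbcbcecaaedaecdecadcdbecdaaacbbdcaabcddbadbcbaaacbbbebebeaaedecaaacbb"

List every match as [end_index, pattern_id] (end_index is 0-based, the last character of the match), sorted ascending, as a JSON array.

Build automaton:
Trie nodes:
  0='ε' goto a→17 b→1 c→3 d→12 e→29
  1='b' goto e→2
  2='be' goto ·  [P0 ends]
  3='c' goto a→7 d→4
  4='cd' goto b→5 e→25
  5='cdb' goto e→6
  6='cdbe' goto ·  [P1 ends]
  7='ca' goto a→8
  8='caa' goto e→9
  9='caae' goto b→10
  10='caaeb' goto e→11
  11='caaebe' goto ·  [P2 ends]
  12='d' goto e→13
  13='de' goto d→14
  14='ded' goto e→15
  15='dede' goto b→16
  16='dedeb' goto ·  [P3 ends]
  17='a' goto a→18
  18='aa' goto a→21 e→19
  19='aae' goto d→20
  20='aaed' goto ·  [P4 ends]
  21='aaa' goto c→22
  22='aaac' goto b→23
  23='aaacb' goto b→24
  24='aaacbb' goto ·  [P5 ends]
  25='cde' goto c→26
  26='cdec' goto a→27
  27='cdeca' goto d→28
  28='cdecad' goto ·  [P6 ends]
  29='e' goto b→30
  30='eb' goto e→31
  31='ebe' goto ·  [P7 ends]

Failure links (BFS by depth):
  n1('b'): parent n0 fail=0; on 'b' 0 → fail=0;  out ∅∪∅=∅
  n3('c'): parent n0 fail=0; on 'c' 0 → fail=0;  out ∅∪∅=∅
  n12('d'): parent n0 fail=0; on 'd' 0 → fail=0;  out ∅∪∅=∅
  n17('a'): parent n0 fail=0; on 'a' 0 → fail=0;  out ∅∪∅=∅
  n29('e'): parent n0 fail=0; on 'e' 0 → fail=0;  out ∅∪∅=∅
  n2('be'): parent n1 fail=0; on 'e' 0 → fail=29;  out {0}∪∅={0}
  n4('cd'): parent n3 fail=0; on 'd' 0 → fail=12;  out ∅∪∅=∅
  n7('ca'): parent n3 fail=0; on 'a' 0 → fail=17;  out ∅∪∅=∅
  n13('de'): parent n12 fail=0; on 'e' 0 → fail=29;  out ∅∪∅=∅
  n18('aa'): parent n17 fail=0; on 'a' 0 → fail=17;  out ∅∪∅=∅
  n30('eb'): parent n29 fail=0; on 'b' 0 → fail=1;  out ∅∪∅=∅
  n5('cdb'): parent n4 fail=12; on 'b' 12→0 → fail=1;  out ∅∪∅=∅
  n8('caa'): parent n7 fail=17; on 'a' 17 → fail=18;  out ∅∪∅=∅
  n14('ded'): parent n13 fail=29; on 'd' 29→0 → fail=12;  out ∅∪∅=∅
  n19('aae'): parent n18 fail=17; on 'e' 17→0 → fail=29;  out ∅∪∅=∅
  n21('aaa'): parent n18 fail=17; on 'a' 17 → fail=18;  out ∅∪∅=∅
  n25('cde'): parent n4 fail=12; on 'e' 12 → fail=13;  out ∅∪∅=∅
  n31('ebe'): parent n30 fail=1; on 'e' 1 → fail=2;  out {7}∪{0}={0,7}
  n6('cdbe'): parent n5 fail=1; on 'e' 1 → fail=2;  out {1}∪{0}={0,1}
  n9('caae'): parent n8 fail=18; on 'e' 18 → fail=19;  out ∅∪∅=∅
  n15('dede'): parent n14 fail=12; on 'e' 12 → fail=13;  out ∅∪∅=∅
  n20('aaed'): parent n19 fail=29; on 'd' 29→0 → fail=12;  out {4}∪∅={4}
  n22('aaac'): parent n21 fail=18; on 'c' 18→17→0 → fail=3;  out ∅∪∅=∅
  n26('cdec'): parent n25 fail=13; on 'c' 13→29→0 → fail=3;  out ∅∪∅=∅
  n10('caaeb'): parent n9 fail=19; on 'b' 19→29 → fail=30;  out ∅∪∅=∅
  n16('dedeb'): parent n15 fail=13; on 'b' 13→29 → fail=30;  out {3}∪∅={3}
  n23('aaacb'): parent n22 fail=3; on 'b' 3→0 → fail=1;  out ∅∪∅=∅
  n27('cdeca'): parent n26 fail=3; on 'a' 3 → fail=7;  out ∅∪∅=∅
  n11('caaebe'): parent n10 fail=30; on 'e' 30 → fail=31;  out {2}∪{0,7}={0,2,7}
  n24('aaacbb'): parent n23 fail=1; on 'b' 1→0 → fail=1;  out {5}∪∅={5}
  n28('cdecad'): parent n27 fail=7; on 'd' 7→17→0 → fail=12;  out {6}∪∅={6}

Scan:
i=0 'c': node 0→3
i=1 'd': node 3→4
i=2 'e': node 4→25
i=3 'c': node 25→26
i=4 'a': node 26→27
i=5 'd': node 27→28  emit P6@[0:5]
i=6 'c': node 28→3 (fail-walked)
i=7 'a': node 3→7
i=8 'a': node 7→8
i=9 'a': node 8→21 (fail-walked)
i=10 'c': node 21→22
i=11 'b': node 22→23
i=12 'b': node 23→24  emit P5@[7:12]
i=13 'c': node 24→3 (fail-walked)
i=14 'b': node 3→1 (fail-walked)
i=15 'c': node 1→3 (fail-walked)
i=16 'e': node 3→29 (fail-walked)
i=17 'c': node 29→3 (fail-walked)
i=18 'a': node 3→7
i=19 'a': node 7→8
i=20 'e': node 8→9
i=21 'd': node 9→20 (fail-walked)  emit P4@[18:21]
i=22 'a': node 20→17 (fail-walked)
i=23 'e': node 17→29 (fail-walked)
i=24 'c': node 29→3 (fail-walked)
i=25 'd': node 3→4
i=26 'e': node 4→25
i=27 'c': node 25→26
i=28 'a': node 26→27
i=29 'd': node 27→28  emit P6@[24:29]
i=30 'c': node 28→3 (fail-walked)
i=31 'd': node 3→4
i=32 'b': node 4→5
i=33 'e': node 5→6  emit P0@[32:33],P1@[30:33]
i=34 'c': node 6→3 (fail-walked)
i=35 'd': node 3→4
i=36 'a': node 4→17 (fail-walked)
i=37 'a': node 17→18
i=38 'a': node 18→21
i=39 'c': node 21→22
i=40 'b': node 22→23
i=41 'b': node 23→24  emit P5@[36:41]
i=42 'd': node 24→12 (fail-walked)
i=43 'c': node 12→3 (fail-walked)
i=44 'a': node 3→7
i=45 'a': node 7→8
i=46 'b': node 8→1 (fail-walked)
i=47 'c': node 1→3 (fail-walked)
i=48 'd': node 3→4
i=49 'd': node 4→12 (fail-walked)
i=50 'b': node 12→1 (fail-walked)
i=51 'a': node 1→17 (fail-walked)
i=52 'd': node 17→12 (fail-walked)
i=53 'b': node 12→1 (fail-walked)
i=54 'c': node 1→3 (fail-walked)
i=55 'b': node 3→1 (fail-walked)
i=56 'a': node 1→17 (fail-walked)
i=57 'a': node 17→18
i=58 'a': node 18→21
i=59 'c': node 21→22
i=60 'b': node 22→23
i=61 'b': node 23→24  emit P5@[56:61]
i=62 'b': node 24→1 (fail-walked)
i=63 'e': node 1→2  emit P0@[62:63]
i=64 'b': node 2→30 (fail-walked)
i=65 'e': node 30→31  emit P0@[64:65],P7@[63:65]
i=66 'b': node 31→30 (fail-walked)
i=67 'e': node 30→31  emit P0@[66:67],P7@[65:67]
i=68 'a': node 31→17 (fail-walked)
i=69 'a': node 17→18
i=70 'e': node 18→19
i=71 'd': node 19→20  emit P4@[68:71]
i=72 'e': node 20→13 (fail-walked)
i=73 'c': node 13→3 (fail-walked)
i=74 'a': node 3→7
i=75 'a': node 7→8
i=76 'a': node 8→21 (fail-walked)
i=77 'c': node 21→22
i=78 'b': node 22→23
i=79 'b': node 23→24  emit P5@[74:79]

All matches (sorted): [[5,6],[12,5],[21,4],[29,6],[33,0],[33,1],[41,5],[61,5],[63,0],[65,0],[65,7],[67,0],[67,7],[71,4],[79,5]]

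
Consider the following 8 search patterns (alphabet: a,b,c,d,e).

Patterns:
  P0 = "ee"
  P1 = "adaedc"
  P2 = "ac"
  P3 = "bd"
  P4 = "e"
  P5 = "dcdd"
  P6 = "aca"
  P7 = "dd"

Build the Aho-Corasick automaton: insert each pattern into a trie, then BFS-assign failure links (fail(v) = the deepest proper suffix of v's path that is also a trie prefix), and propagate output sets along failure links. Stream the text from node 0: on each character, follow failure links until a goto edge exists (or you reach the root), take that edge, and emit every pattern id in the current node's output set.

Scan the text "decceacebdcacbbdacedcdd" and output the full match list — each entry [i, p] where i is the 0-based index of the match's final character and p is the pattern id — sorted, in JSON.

Build automaton:
Trie nodes:
  n0 'ε': a→3 b→10 d→12 e→1
  n1 'e': e→2  [P4 ends]
  n2 'ee': ·  [P0 ends]
  n3 'a': c→9 d→4
  n4 'ad': a→5
  n5 'ada': e→6
  n6 'adae': d→7
  n7 'adaed': c→8
  n8 'adaedc': ·  [P1 ends]
  n9 'ac': a→16  [P2 ends]
  n10 'b': d→11
  n11 'bd': ·  [P3 ends]
  n12 'd': c→13 d→17
  n13 'dc': d→14
  n14 'dcd': d→15
  n15 'dcdd': ·  [P5 ends]
  n16 'aca': ·  [P6 ends]
  n17 'dd': ·  [P7 ends]

BFS fail/out derivation:
  n1('e'): parent n0 fail=0; on 'e' 0 → fail=0;  out {4}∪∅={4}
  n3('a'): parent n0 fail=0; on 'a' 0 → fail=0;  out ∅∪∅=∅
  n10('b'): parent n0 fail=0; on 'b' 0 → fail=0;  out ∅∪∅=∅
  n12('d'): parent n0 fail=0; on 'd' 0 → fail=0;  out ∅∪∅=∅
  n2('ee'): parent n1 fail=0; on 'e' 0 → fail=1;  out {0}∪{4}={0,4}
  n4('ad'): parent n3 fail=0; on 'd' 0 → fail=12;  out ∅∪∅=∅
  n9('ac'): parent n3 fail=0; on 'c' 0 → fail=0;  out {2}∪∅={2}
  n11('bd'): parent n10 fail=0; on 'd' 0 → fail=12;  out {3}∪∅={3}
  n13('dc'): parent n12 fail=0; on 'c' 0 → fail=0;  out ∅∪∅=∅
  n17('dd'): parent n12 fail=0; on 'd' 0 → fail=12;  out {7}∪∅={7}
  n5('ada'): parent n4 fail=12; on 'a' 12→0 → fail=3;  out ∅∪∅=∅
  n14('dcd'): parent n13 fail=0; on 'd' 0 → fail=12;  out ∅∪∅=∅
  n16('aca'): parent n9 fail=0; on 'a' 0 → fail=3;  out {6}∪∅={6}
  n6('adae'): parent n5 fail=3; on 'e' 3→0 → fail=1;  out ∅∪{4}={4}
  n15('dcdd'): parent n14 fail=12; on 'd' 12 → fail=17;  out {5}∪{7}={5,7}
  n7('adaed'): parent n6 fail=1; on 'd' 1→0 → fail=12;  out ∅∪∅=∅
  n8('adaedc'): parent n7 fail=12; on 'c' 12 → fail=13;  out {1}∪∅={1}

Run:
i=0 'd': node 0→12
i=1 'e': node 12→1 (fail-walked)  emit P4@[1:1]
i=2 'c': node 1→0 (fail-walked)
i=3 'c': node 0→0
i=4 'e': node 0→1  emit P4@[4:4]
i=5 'a': node 1→3 (fail-walked)
i=6 'c': node 3→9  emit P2@[5:6]
i=7 'e': node 9→1 (fail-walked)  emit P4@[7:7]
i=8 'b': node 1→10 (fail-walked)
i=9 'd': node 10→11  emit P3@[8:9]
i=10 'c': node 11→13 (fail-walked)
i=11 'a': node 13→3 (fail-walked)
i=12 'c': node 3→9  emit P2@[11:12]
i=13 'b': node 9→10 (fail-walked)
i=14 'b': node 10→10 (fail-walked)
i=15 'd': node 10→11  emit P3@[14:15]
i=16 'a': node 11→3 (fail-walked)
i=17 'c': node 3→9  emit P2@[16:17]
i=18 'e': node 9→1 (fail-walked)  emit P4@[18:18]
i=19 'd': node 1→12 (fail-walked)
i=20 'c': node 12→13
i=21 'd': node 13→14
i=22 'd': node 14→15  emit P5@[19:22],P7@[21:22]

Matches: [[1,4],[4,4],[6,2],[7,4],[9,3],[12,2],[15,3],[17,2],[18,4],[22,5],[22,7]]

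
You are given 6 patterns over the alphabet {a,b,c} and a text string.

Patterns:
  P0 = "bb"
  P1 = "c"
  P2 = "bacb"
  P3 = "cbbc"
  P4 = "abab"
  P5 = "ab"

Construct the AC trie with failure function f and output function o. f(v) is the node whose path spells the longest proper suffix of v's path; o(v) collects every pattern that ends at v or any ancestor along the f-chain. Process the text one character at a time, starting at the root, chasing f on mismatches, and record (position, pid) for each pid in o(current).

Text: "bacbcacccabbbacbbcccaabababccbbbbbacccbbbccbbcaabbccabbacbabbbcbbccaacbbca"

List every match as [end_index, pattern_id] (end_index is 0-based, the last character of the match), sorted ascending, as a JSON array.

Construct AC machine:
Trie (insert patterns):
  0='ε' goto a→10 b→1 c→3
  1='b' goto a→4 b→2
  2='bb' goto ·  [P0 ends]
  3='c' goto b→7  [P1 ends]
  4='ba' goto c→5
  5='bac' goto b→6
  6='bacb' goto ·  [P2 ends]
  7='cb' goto b→8
  8='cbb' goto c→9
  9='cbbc' goto ·  [P3 ends]
  10='a' goto b→11
  11='ab' goto a→12  [P5 ends]
  12='aba' goto b→13
  13='abab' goto ·  [P4 ends]

Failure links (BFS by depth):
  n1('b'): parent n0 fail=0; on 'b' 0 → fail=0;  out ∅∪∅=∅
  n3('c'): parent n0 fail=0; on 'c' 0 → fail=0;  out {1}∪∅={1}
  n10('a'): parent n0 fail=0; on 'a' 0 → fail=0;  out ∅∪∅=∅
  n2('bb'): parent n1 fail=0; on 'b' 0 → fail=1;  out {0}∪∅={0}
  n4('ba'): parent n1 fail=0; on 'a' 0 → fail=10;  out ∅∪∅=∅
  n7('cb'): parent n3 fail=0; on 'b' 0 → fail=1;  out ∅∪∅=∅
  n11('ab'): parent n10 fail=0; on 'b' 0 → fail=1;  out {5}∪∅={5}
  n5('bac'): parent n4 fail=10; on 'c' 10→0 → fail=3;  out ∅∪{1}={1}
  n8('cbb'): parent n7 fail=1; on 'b' 1 → fail=2;  out ∅∪{0}={0}
  n12('aba'): parent n11 fail=1; on 'a' 1 → fail=4;  out ∅∪∅=∅
  n6('bacb'): parent n5 fail=3; on 'b' 3 → fail=7;  out {2}∪∅={2}
  n9('cbbc'): parent n8 fail=2; on 'c' 2→1→0 → fail=3;  out {3}∪{1}={1,3}
  n13('abab'): parent n12 fail=4; on 'b' 4→10 → fail=11;  out {4}∪{5}={4,5}

Text stream:
i=0 'b': node 0→1
i=1 'a': node 1→4
i=2 'c': node 4→5  emit P1@[2:2]
i=3 'b': node 5→6  emit P2@[0:3]
i=4 'c': node 6→3 (via fail)  emit P1@[4:4]
i=5 'a': node 3→10 (via fail)
i=6 'c': node 10→3 (via fail)  emit P1@[6:6]
i=7 'c': node 3→3 (via fail)  emit P1@[7:7]
i=8 'c': node 3→3 (via fail)  emit P1@[8:8]
i=9 'a': node 3→10 (via fail)
i=10 'b': node 10→11  emit P5@[9:10]
i=11 'b': node 11→2 (via fail)  emit P0@[10:11]
i=12 'b': node 2→2 (via fail)  emit P0@[11:12]
i=13 'a': node 2→4 (via fail)
i=14 'c': node 4→5  emit P1@[14:14]
i=15 'b': node 5→6  emit P2@[12:15]
i=16 'b': node 6→8 (via fail)  emit P0@[15:16]
i=17 'c': node 8→9  emit P1@[17:17],P3@[14:17]
i=18 'c': node 9→3 (via fail)  emit P1@[18:18]
i=19 'c': node 3→3 (via fail)  emit P1@[19:19]
i=20 'a': node 3→10 (via fail)
i=21 'a': node 10→10 (via fail)
i=22 'b': node 10→11  emit P5@[21:22]
i=23 'a': node 11→12
i=24 'b': node 12→13  emit P4@[21:24],P5@[23:24]
i=25 'a': node 13→12 (via fail)
i=26 'b': node 12→13  emit P4@[23:26],P5@[25:26]
i=27 'c': node 13→3 (via fail)  emit P1@[27:27]
i=28 'c': node 3→3 (via fail)  emit P1@[28:28]
i=29 'b': node 3→7
i=30 'b': node 7→8  emit P0@[29:30]
i=31 'b': node 8→2 (via fail)  emit P0@[30:31]
i=32 'b': node 2→2 (via fail)  emit P0@[31:32]
i=33 'b': node 2→2 (via fail)  emit P0@[32:33]
i=34 'a': node 2→4 (via fail)
i=35 'c': node 4→5  emit P1@[35:35]
i=36 'c': node 5→3 (via fail)  emit P1@[36:36]
i=37 'c': node 3→3 (via fail)  emit P1@[37:37]
i=38 'b': node 3→7
i=39 'b': node 7→8  emit P0@[38:39]
i=40 'b': node 8→2 (via fail)  emit P0@[39:40]
i=41 'c': node 2→3 (via fail)  emit P1@[41:41]
i=42 'c': node 3→3 (via fail)  emit P1@[42:42]
i=43 'b': node 3→7
i=44 'b': node 7→8  emit P0@[43:44]
i=45 'c': node 8→9  emit P1@[45:45],P3@[42:45]
i=46 'a': node 9→10 (via fail)
i=47 'a': node 10→10 (via fail)
i=48 'b': node 10→11  emit P5@[47:48]
i=49 'b': node 11→2 (via fail)  emit P0@[48:49]
i=50 'c': node 2→3 (via fail)  emit P1@[50:50]
i=51 'c': node 3→3 (via fail)  emit P1@[51:51]
i=52 'a': node 3→10 (via fail)
i=53 'b': node 10→11  emit P5@[52:53]
i=54 'b': node 11→2 (via fail)  emit P0@[53:54]
i=55 'a': node 2→4 (via fail)
i=56 'c': node 4→5  emit P1@[56:56]
i=57 'b': node 5→6  emit P2@[54:57]
i=58 'a': node 6→4 (via fail)
i=59 'b': node 4→11 (via fail)  emit P5@[58:59]
i=60 'b': node 11→2 (via fail)  emit P0@[59:60]
i=61 'b': node 2→2 (via fail)  emit P0@[60:61]
i=62 'c': node 2→3 (via fail)  emit P1@[62:62]
i=63 'b': node 3→7
i=64 'b': node 7→8  emit P0@[63:64]
i=65 'c': node 8→9  emit P1@[65:65],P3@[62:65]
i=66 'c': node 9→3 (via fail)  emit P1@[66:66]
i=67 'a': node 3→10 (via fail)
i=68 'a': node 10→10 (via fail)
i=69 'c': node 10→3 (via fail)  emit P1@[69:69]
i=70 'b': node 3→7
i=71 'b': node 7→8  emit P0@[70:71]
i=72 'c': node 8→9  emit P1@[72:72],P3@[69:72]
i=73 'a': node 9→10 (via fail)

Result: [[2,1],[3,2],[4,1],[6,1],[7,1],[8,1],[10,5],[11,0],[12,0],[14,1],[15,2],[16,0],[17,1],[17,3],[18,1],[19,1],[22,5],[24,4],[24,5],[26,4],[26,5],[27,1],[28,1],[30,0],[31,0],[32,0],[33,0],[35,1],[36,1],[37,1],[39,0],[40,0],[41,1],[42,1],[44,0],[45,1],[45,3],[48,5],[49,0],[50,1],[51,1],[53,5],[54,0],[56,1],[57,2],[59,5],[60,0],[61,0],[62,1],[64,0],[65,1],[65,3],[66,1],[69,1],[71,0],[72,1],[72,3]]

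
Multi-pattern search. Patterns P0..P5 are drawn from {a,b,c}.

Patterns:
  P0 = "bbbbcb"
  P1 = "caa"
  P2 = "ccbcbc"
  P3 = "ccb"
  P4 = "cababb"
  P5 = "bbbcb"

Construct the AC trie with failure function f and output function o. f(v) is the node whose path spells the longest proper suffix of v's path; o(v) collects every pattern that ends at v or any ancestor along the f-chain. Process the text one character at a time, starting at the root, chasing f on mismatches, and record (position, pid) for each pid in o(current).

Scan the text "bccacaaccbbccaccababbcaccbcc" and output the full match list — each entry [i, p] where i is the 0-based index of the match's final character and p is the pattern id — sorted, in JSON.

Build:
Trie (insert patterns):
  n0 'ε': b→1 c→7
  n1 'b': b→2
  n2 'bb': b→3
  n3 'bbb': b→4 c→19
  n4 'bbbb': c→5
  n5 'bbbbc': b→6
  n6 'bbbbcb': ·  ←P0
  n7 'c': a→8 c→10
  n8 'ca': a→9 b→15
  n9 'caa': ·  ←P1
  n10 'cc': b→11
  n11 'ccb': c→12  ←P3
  n12 'ccbc': b→13
  n13 'ccbcb': c→14
  n14 'ccbcbc': ·  ←P2
  n15 'cab': a→16
  n16 'caba': b→17
  n17 'cabab': b→18
  n18 'cababb': ·  ←P4
  n19 'bbbc': b→20
  n20 'bbbcb': ·  ←P5

Failure links (BFS by depth):
  fail(1) 'b': from fail(0)=0 chase 'b': 0 ⇒ 0;  out=∅∪out(0)=∅
  fail(7) 'c': from fail(0)=0 chase 'c': 0 ⇒ 0;  out=∅∪out(0)=∅
  fail(2) 'bb': from fail(1)=0 chase 'b': 0 ⇒ 1;  out=∅∪out(1)=∅
  fail(8) 'ca': from fail(7)=0 chase 'a': 0 ⇒ 0;  out=∅∪out(0)=∅
  fail(10) 'cc': from fail(7)=0 chase 'c': 0 ⇒ 7;  out=∅∪out(7)=∅
  fail(3) 'bbb': from fail(2)=1 chase 'b': 1 ⇒ 2;  out=∅∪out(2)=∅
  fail(9) 'caa': from fail(8)=0 chase 'a': 0 ⇒ 0;  out={1}∪out(0)={1}
  fail(11) 'ccb': from fail(10)=7 chase 'b': 7→0 ⇒ 1;  out={3}∪out(1)={3}
  fail(15) 'cab': from fail(8)=0 chase 'b': 0 ⇒ 1;  out=∅∪out(1)=∅
  fail(4) 'bbbb': from fail(3)=2 chase 'b': 2 ⇒ 3;  out=∅∪out(3)=∅
  fail(12) 'ccbc': from fail(11)=1 chase 'c': 1→0 ⇒ 7;  out=∅∪out(7)=∅
  fail(16) 'caba': from fail(15)=1 chase 'a': 1→0 ⇒ 0;  out=∅∪out(0)=∅
  fail(19) 'bbbc': from fail(3)=2 chase 'c': 2→1→0 ⇒ 7;  out=∅∪out(7)=∅
  fail(5) 'bbbbc': from fail(4)=3 chase 'c': 3 ⇒ 19;  out=∅∪out(19)=∅
  fail(13) 'ccbcb': from fail(12)=7 chase 'b': 7→0 ⇒ 1;  out=∅∪out(1)=∅
  fail(17) 'cabab': from fail(16)=0 chase 'b': 0 ⇒ 1;  out=∅∪out(1)=∅
  fail(20) 'bbbcb': from fail(19)=7 chase 'b': 7→0 ⇒ 1;  out={5}∪out(1)={5}
  fail(6) 'bbbbcb': from fail(5)=19 chase 'b': 19 ⇒ 20;  out={0}∪out(20)={0,5}
  fail(14) 'ccbcbc': from fail(13)=1 chase 'c': 1→0 ⇒ 7;  out={2}∪out(7)={2}
  fail(18) 'cababb': from fail(17)=1 chase 'b': 1 ⇒ 2;  out={4}∪out(2)={4}

Run:
pos 0 'b': at 1
pos 1 'c': at 7 (fail-walked)
pos 2 'c': at 10
pos 3 'a': at 8 (fail-walked)
pos 4 'c': at 7 (fail-walked)
pos 5 'a': at 8
pos 6 'a': at 9  → match P1@[4:6]
pos 7 'c': at 7 (fail-walked)
pos 8 'c': at 10
pos 9 'b': at 11  → match P3@[7:9]
pos 10 'b': at 2 (fail-walked)
pos 11 'c': at 7 (fail-walked)
pos 12 'c': at 10
pos 13 'a': at 8 (fail-walked)
pos 14 'c': at 7 (fail-walked)
pos 15 'c': at 10
pos 16 'a': at 8 (fail-walked)
pos 17 'b': at 15
pos 18 'a': at 16
pos 19 'b': at 17
pos 20 'b': at 18  → match P4@[15:20]
pos 21 'c': at 7 (fail-walked)
pos 22 'a': at 8
pos 23 'c': at 7 (fail-walked)
pos 24 'c': at 10
pos 25 'b': at 11  → match P3@[23:25]
pos 26 'c': at 12
pos 27 'c': at 10 (fail-walked)

All matches (sorted): [[6,1],[9,3],[20,4],[25,3]]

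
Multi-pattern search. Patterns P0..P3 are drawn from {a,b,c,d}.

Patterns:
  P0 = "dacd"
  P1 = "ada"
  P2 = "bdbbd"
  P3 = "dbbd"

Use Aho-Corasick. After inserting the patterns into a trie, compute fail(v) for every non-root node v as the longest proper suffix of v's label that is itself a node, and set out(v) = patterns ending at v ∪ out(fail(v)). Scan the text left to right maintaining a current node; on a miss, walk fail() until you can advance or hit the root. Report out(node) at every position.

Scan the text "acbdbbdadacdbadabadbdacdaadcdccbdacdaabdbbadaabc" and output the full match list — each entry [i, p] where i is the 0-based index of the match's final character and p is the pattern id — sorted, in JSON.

Construct AC machine:
Trie nodes:
  n0 'ε': a→5 b→8 d→1
  n1 'd': a→2 b→13
  n2 'da': c→3
  n3 'dac': d→4
  n4 'dacd': ·  ←P0
  n5 'a': d→6
  n6 'ad': a→7
  n7 'ada': ·  ←P1
  n8 'b': d→9
  n9 'bd': b→10
  n10 'bdb': b→11
  n11 'bdbb': d→12
  n12 'bdbbd': ·  ←P2
  n13 'db': b→14
  n14 'dbb': d→15
  n15 'dbbd': ·  ←P3

BFS fail/out derivation:
  n1('d'): parent n0 fail=0; on 'd' 0 → fail=0;  out ∅∪∅=∅
  n5('a'): parent n0 fail=0; on 'a' 0 → fail=0;  out ∅∪∅=∅
  n8('b'): parent n0 fail=0; on 'b' 0 → fail=0;  out ∅∪∅=∅
  n2('da'): parent n1 fail=0; on 'a' 0 → fail=5;  out ∅∪∅=∅
  n6('ad'): parent n5 fail=0; on 'd' 0 → fail=1;  out ∅∪∅=∅
  n9('bd'): parent n8 fail=0; on 'd' 0 → fail=1;  out ∅∪∅=∅
  n13('db'): parent n1 fail=0; on 'b' 0 → fail=8;  out ∅∪∅=∅
  n3('dac'): parent n2 fail=5; on 'c' 5→0 → fail=0;  out ∅∪∅=∅
  n7('ada'): parent n6 fail=1; on 'a' 1 → fail=2;  out {1}∪∅={1}
  n10('bdb'): parent n9 fail=1; on 'b' 1 → fail=13;  out ∅∪∅=∅
  n14('dbb'): parent n13 fail=8; on 'b' 8→0 → fail=8;  out ∅∪∅=∅
  n4('dacd'): parent n3 fail=0; on 'd' 0 → fail=1;  out {0}∪∅={0}
  n11('bdbb'): parent n10 fail=13; on 'b' 13 → fail=14;  out ∅∪∅=∅
  n15('dbbd'): parent n14 fail=8; on 'd' 8 → fail=9;  out {3}∪∅={3}
  n12('bdbbd'): parent n11 fail=14; on 'd' 14 → fail=15;  out {2}∪{3}={2,3}

Text stream:
pos 0 'a': at 5
pos 1 'c': at 0 (via fail)
pos 2 'b': at 8
pos 3 'd': at 9
pos 4 'b': at 10
pos 5 'b': at 11
pos 6 'd': at 12  → match P2@[2:6],P3@[3:6]
pos 7 'a': at 2 (via fail)
pos 8 'd': at 6 (via fail)
pos 9 'a': at 7  → match P1@[7:9]
pos 10 'c': at 3 (via fail)
pos 11 'd': at 4  → match P0@[8:11]
pos 12 'b': at 13 (via fail)
pos 13 'a': at 5 (via fail)
pos 14 'd': at 6
pos 15 'a': at 7  → match P1@[13:15]
pos 16 'b': at 8 (via fail)
pos 17 'a': at 5 (via fail)
pos 18 'd': at 6
pos 19 'b': at 13 (via fail)
pos 20 'd': at 9 (via fail)
pos 21 'a': at 2 (via fail)
pos 22 'c': at 3
pos 23 'd': at 4  → match P0@[20:23]
pos 24 'a': at 2 (via fail)
pos 25 'a': at 5 (via fail)
pos 26 'd': at 6
pos 27 'c': at 0 (via fail)
pos 28 'd': at 1
pos 29 'c': at 0 (via fail)
pos 30 'c': at 0
pos 31 'b': at 8
pos 32 'd': at 9
pos 33 'a': at 2 (via fail)
pos 34 'c': at 3
pos 35 'd': at 4  → match P0@[32:35]
pos 36 'a': at 2 (via fail)
pos 37 'a': at 5 (via fail)
pos 38 'b': at 8 (via fail)
pos 39 'd': at 9
pos 40 'b': at 10
pos 41 'b': at 11
pos 42 'a': at 5 (via fail)
pos 43 'd': at 6
pos 44 'a': at 7  → match P1@[42:44]
pos 45 'a': at 5 (via fail)
pos 46 'b': at 8 (via fail)
pos 47 'c': at 0 (via fail)

Matches: [[6,2],[6,3],[9,1],[11,0],[15,1],[23,0],[35,0],[44,1]]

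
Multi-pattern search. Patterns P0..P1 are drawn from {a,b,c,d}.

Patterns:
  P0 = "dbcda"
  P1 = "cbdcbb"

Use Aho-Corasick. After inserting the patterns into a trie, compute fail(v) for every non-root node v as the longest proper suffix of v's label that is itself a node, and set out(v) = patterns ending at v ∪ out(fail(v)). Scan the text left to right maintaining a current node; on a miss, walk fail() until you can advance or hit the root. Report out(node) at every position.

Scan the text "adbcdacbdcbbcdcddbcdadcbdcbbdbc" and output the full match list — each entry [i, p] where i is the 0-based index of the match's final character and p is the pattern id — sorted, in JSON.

Build automaton:
Trie (insert patterns):
  0='ε' goto c→6 d→1
  1='d' goto b→2
  2='db' goto c→3
  3='dbc' goto d→4
  4='dbcd' goto a→5
  5='dbcda' goto ·  ←P0
  6='c' goto b→7
  7='cb' goto d→8
  8='cbd' goto c→9
  9='cbdc' goto b→10
  10='cbdcb' goto b→11
  11='cbdcbb' goto ·  ←P1

Failure links (BFS by depth):
  n1('d'): parent n0 fail=0; on 'd' 0 → fail=0;  out ∅∪∅=∅
  n6('c'): parent n0 fail=0; on 'c' 0 → fail=0;  out ∅∪∅=∅
  n2('db'): parent n1 fail=0; on 'b' 0 → fail=0;  out ∅∪∅=∅
  n7('cb'): parent n6 fail=0; on 'b' 0 → fail=0;  out ∅∪∅=∅
  n3('dbc'): parent n2 fail=0; on 'c' 0 → fail=6;  out ∅∪∅=∅
  n8('cbd'): parent n7 fail=0; on 'd' 0 → fail=1;  out ∅∪∅=∅
  n4('dbcd'): parent n3 fail=6; on 'd' 6→0 → fail=1;  out ∅∪∅=∅
  n9('cbdc'): parent n8 fail=1; on 'c' 1→0 → fail=6;  out ∅∪∅=∅
  n5('dbcda'): parent n4 fail=1; on 'a' 1→0 → fail=0;  out {0}∪∅={0}
  n10('cbdcb'): parent n9 fail=6; on 'b' 6 → fail=7;  out ∅∪∅=∅
  n11('cbdcbb'): parent n10 fail=7; on 'b' 7→0 → fail=0;  out {1}∪∅={1}

Scan:
i=0 'a': node 0→0
i=1 'd': node 0→1
i=2 'b': node 1→2
i=3 'c': node 2→3
i=4 'd': node 3→4
i=5 'a': node 4→5  → match P0@[1:5]
i=6 'c': node 5→6 (via fail)
i=7 'b': node 6→7
i=8 'd': node 7→8
i=9 'c': node 8→9
i=10 'b': node 9→10
i=11 'b': node 10→11  → match P1@[6:11]
i=12 'c': node 11→6 (via fail)
i=13 'd': node 6→1 (via fail)
i=14 'c': node 1→6 (via fail)
i=15 'd': node 6→1 (via fail)
i=16 'd': node 1→1 (via fail)
i=17 'b': node 1→2
i=18 'c': node 2→3
i=19 'd': node 3→4
i=20 'a': node 4→5  → match P0@[16:20]
i=21 'd': node 5→1 (via fail)
i=22 'c': node 1→6 (via fail)
i=23 'b': node 6→7
i=24 'd': node 7→8
i=25 'c': node 8→9
i=26 'b': node 9→10
i=27 'b': node 10→11  → match P1@[22:27]
i=28 'd': node 11→1 (via fail)
i=29 'b': node 1→2
i=30 'c': node 2→3

All matches (sorted): [[5,0],[11,1],[20,0],[27,1]]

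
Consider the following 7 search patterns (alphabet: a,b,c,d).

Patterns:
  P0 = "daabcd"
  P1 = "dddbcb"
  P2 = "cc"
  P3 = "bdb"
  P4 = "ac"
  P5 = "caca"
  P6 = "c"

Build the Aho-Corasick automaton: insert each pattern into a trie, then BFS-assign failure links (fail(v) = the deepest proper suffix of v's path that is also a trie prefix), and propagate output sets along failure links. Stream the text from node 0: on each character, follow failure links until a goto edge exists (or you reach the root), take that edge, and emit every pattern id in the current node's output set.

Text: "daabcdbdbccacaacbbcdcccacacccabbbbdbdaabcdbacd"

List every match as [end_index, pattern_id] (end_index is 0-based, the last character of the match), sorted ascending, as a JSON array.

Construct AC machine:
Trie nodes:
  0='ε' goto a→17 b→14 c→12 d→1
  1='d' goto a→2 d→7
  2='da' goto a→3
  3='daa' goto b→4
  4='daab' goto c→5
  5='daabc' goto d→6
  6='daabcd' goto ·  [P0 ends]
  7='dd' goto d→8
  8='ddd' goto b→9
  9='dddb' goto c→10
  10='dddbc' goto b→11
  11='dddbcb' goto ·  [P1 ends]
  12='c' goto a→19 c→13  [P6 ends]
  13='cc' goto ·  [P2 ends]
  14='b' goto d→15
  15='bd' goto b→16
  16='bdb' goto ·  [P3 ends]
  17='a' goto c→18
  18='ac' goto ·  [P4 ends]
  19='ca' goto c→20
  20='cac' goto a→21
  21='caca' goto ·  [P5 ends]

BFS fail/out derivation:
  n1('d'): parent n0 fail=0; on 'd' 0 → fail=0;  out ∅∪∅=∅
  n12('c'): parent n0 fail=0; on 'c' 0 → fail=0;  out {6}∪∅={6}
  n14('b'): parent n0 fail=0; on 'b' 0 → fail=0;  out ∅∪∅=∅
  n17('a'): parent n0 fail=0; on 'a' 0 → fail=0;  out ∅∪∅=∅
  n2('da'): parent n1 fail=0; on 'a' 0 → fail=17;  out ∅∪∅=∅
  n7('dd'): parent n1 fail=0; on 'd' 0 → fail=1;  out ∅∪∅=∅
  n13('cc'): parent n12 fail=0; on 'c' 0 → fail=12;  out {2}∪{6}={2,6}
  n15('bd'): parent n14 fail=0; on 'd' 0 → fail=1;  out ∅∪∅=∅
  n18('ac'): parent n17 fail=0; on 'c' 0 → fail=12;  out {4}∪{6}={4,6}
  n19('ca'): parent n12 fail=0; on 'a' 0 → fail=17;  out ∅∪∅=∅
  n3('daa'): parent n2 fail=17; on 'a' 17→0 → fail=17;  out ∅∪∅=∅
  n8('ddd'): parent n7 fail=1; on 'd' 1 → fail=7;  out ∅∪∅=∅
  n16('bdb'): parent n15 fail=1; on 'b' 1→0 → fail=14;  out {3}∪∅={3}
  n20('cac'): parent n19 fail=17; on 'c' 17 → fail=18;  out ∅∪{4,6}={4,6}
  n4('daab'): parent n3 fail=17; on 'b' 17→0 → fail=14;  out ∅∪∅=∅
  n9('dddb'): parent n8 fail=7; on 'b' 7→1→0 → fail=14;  out ∅∪∅=∅
  n21('caca'): parent n20 fail=18; on 'a' 18→12 → fail=19;  out {5}∪∅={5}
  n5('daabc'): parent n4 fail=14; on 'c' 14→0 → fail=12;  out ∅∪{6}={6}
  n10('dddbc'): parent n9 fail=14; on 'c' 14→0 → fail=12;  out ∅∪{6}={6}
  n6('daabcd'): parent n5 fail=12; on 'd' 12→0 → fail=1;  out {0}∪∅={0}
  n11('dddbcb'): parent n10 fail=12; on 'b' 12→0 → fail=14;  out {1}∪∅={1}

Run:
i=0 'd': node 0→1
i=1 'a': node 1→2
i=2 'a': node 2→3
i=3 'b': node 3→4
i=4 'c': node 4→5  emit P6@[4:4]
i=5 'd': node 5→6  emit P0@[0:5]
i=6 'b': node 6→14 ·f
i=7 'd': node 14→15
i=8 'b': node 15→16  emit P3@[6:8]
i=9 'c': node 16→12 ·f  emit P6@[9:9]
i=10 'c': node 12→13  emit P2@[9:10],P6@[10:10]
i=11 'a': node 13→19 ·f
i=12 'c': node 19→20  emit P4@[11:12],P6@[12:12]
i=13 'a': node 20→21  emit P5@[10:13]
i=14 'a': node 21→17 ·f
i=15 'c': node 17→18  emit P4@[14:15],P6@[15:15]
i=16 'b': node 18→14 ·f
i=17 'b': node 14→14 ·f
i=18 'c': node 14→12 ·f  emit P6@[18:18]
i=19 'd': node 12→1 ·f
i=20 'c': node 1→12 ·f  emit P6@[20:20]
i=21 'c': node 12→13  emit P2@[20:21],P6@[21:21]
i=22 'c': node 13→13 ·f  emit P2@[21:22],P6@[22:22]
i=23 'a': node 13→19 ·f
i=24 'c': node 19→20  emit P4@[23:24],P6@[24:24]
i=25 'a': node 20→21  emit P5@[22:25]
i=26 'c': node 21→20 ·f  emit P4@[25:26],P6@[26:26]
i=27 'c': node 20→13 ·f  emit P2@[26:27],P6@[27:27]
i=28 'c': node 13→13 ·f  emit P2@[27:28],P6@[28:28]
i=29 'a': node 13→19 ·f
i=30 'b': node 19→14 ·f
i=31 'b': node 14→14 ·f
i=32 'b': node 14→14 ·f
i=33 'b': node 14→14 ·f
i=34 'd': node 14→15
i=35 'b': node 15→16  emit P3@[33:35]
i=36 'd': node 16→15 ·f
i=37 'a': node 15→2 ·f
i=38 'a': node 2→3
i=39 'b': node 3→4
i=40 'c': node 4→5  emit P6@[40:40]
i=41 'd': node 5→6  emit P0@[36:41]
i=42 'b': node 6→14 ·f
i=43 'a': node 14→17 ·f
i=44 'c': node 17→18  emit P4@[43:44],P6@[44:44]
i=45 'd': node 18→1 ·f

All matches (sorted): [[4,6],[5,0],[8,3],[9,6],[10,2],[10,6],[12,4],[12,6],[13,5],[15,4],[15,6],[18,6],[20,6],[21,2],[21,6],[22,2],[22,6],[24,4],[24,6],[25,5],[26,4],[26,6],[27,2],[27,6],[28,2],[28,6],[35,3],[40,6],[41,0],[44,4],[44,6]]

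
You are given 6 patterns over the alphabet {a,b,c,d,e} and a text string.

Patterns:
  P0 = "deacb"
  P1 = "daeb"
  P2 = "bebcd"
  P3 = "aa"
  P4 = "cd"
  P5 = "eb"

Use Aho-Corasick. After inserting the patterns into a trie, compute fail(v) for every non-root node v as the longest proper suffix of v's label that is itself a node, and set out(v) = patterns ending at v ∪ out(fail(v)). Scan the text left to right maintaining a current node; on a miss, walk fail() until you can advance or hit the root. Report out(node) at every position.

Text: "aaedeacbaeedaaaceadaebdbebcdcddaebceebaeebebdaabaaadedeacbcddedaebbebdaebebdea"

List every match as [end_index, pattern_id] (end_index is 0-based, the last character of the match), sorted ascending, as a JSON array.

Build automaton:
Trie (insert patterns):
  0='ε' goto a→14 b→9 c→16 d→1 e→18
  1='d' goto a→6 e→2
  2='de' goto a→3
  3='dea' goto c→4
  4='deac' goto b→5
  5='deacb' goto ·  ←P0
  6='da' goto e→7
  7='dae' goto b→8
  8='daeb' goto ·  ←P1
  9='b' goto e→10
  10='be' goto b→11
  11='beb' goto c→12
  12='bebc' goto d→13
  13='bebcd' goto ·  ←P2
  14='a' goto a→15
  15='aa' goto ·  ←P3
  16='c' goto d→17
  17='cd' goto ·  ←P4
  18='e' goto b→19
  19='eb' goto ·  ←P5

Failure links (BFS by depth):
  n1('d'): parent n0 fail=0; on 'd' 0 → fail=0;  out ∅∪∅=∅
  n9('b'): parent n0 fail=0; on 'b' 0 → fail=0;  out ∅∪∅=∅
  n14('a'): parent n0 fail=0; on 'a' 0 → fail=0;  out ∅∪∅=∅
  n16('c'): parent n0 fail=0; on 'c' 0 → fail=0;  out ∅∪∅=∅
  n18('e'): parent n0 fail=0; on 'e' 0 → fail=0;  out ∅∪∅=∅
  n2('de'): parent n1 fail=0; on 'e' 0 → fail=18;  out ∅∪∅=∅
  n6('da'): parent n1 fail=0; on 'a' 0 → fail=14;  out ∅∪∅=∅
  n10('be'): parent n9 fail=0; on 'e' 0 → fail=18;  out ∅∪∅=∅
  n15('aa'): parent n14 fail=0; on 'a' 0 → fail=14;  out {3}∪∅={3}
  n17('cd'): parent n16 fail=0; on 'd' 0 → fail=1;  out {4}∪∅={4}
  n19('eb'): parent n18 fail=0; on 'b' 0 → fail=9;  out {5}∪∅={5}
  n3('dea'): parent n2 fail=18; on 'a' 18→0 → fail=14;  out ∅∪∅=∅
  n7('dae'): parent n6 fail=14; on 'e' 14→0 → fail=18;  out ∅∪∅=∅
  n11('beb'): parent n10 fail=18; on 'b' 18 → fail=19;  out ∅∪{5}={5}
  n4('deac'): parent n3 fail=14; on 'c' 14→0 → fail=16;  out ∅∪∅=∅
  n8('daeb'): parent n7 fail=18; on 'b' 18 → fail=19;  out {1}∪{5}={1,5}
  n12('bebc'): parent n11 fail=19; on 'c' 19→9→0 → fail=16;  out ∅∪∅=∅
  n5('deacb'): parent n4 fail=16; on 'b' 16→0 → fail=9;  out {0}∪∅={0}
  n13('bebcd'): parent n12 fail=16; on 'd' 16 → fail=17;  out {2}∪{4}={2,4}

Scan:
pos 0 'a': at 14
pos 1 'a': at 15  emit P3@[0:1]
pos 2 'e': at 18 (via fail)
pos 3 'd': at 1 (via fail)
pos 4 'e': at 2
pos 5 'a': at 3
pos 6 'c': at 4
pos 7 'b': at 5  emit P0@[3:7]
pos 8 'a': at 14 (via fail)
pos 9 'e': at 18 (via fail)
pos 10 'e': at 18 (via fail)
pos 11 'd': at 1 (via fail)
pos 12 'a': at 6
pos 13 'a': at 15 (via fail)  emit P3@[12:13]
pos 14 'a': at 15 (via fail)  emit P3@[13:14]
pos 15 'c': at 16 (via fail)
pos 16 'e': at 18 (via fail)
pos 17 'a': at 14 (via fail)
pos 18 'd': at 1 (via fail)
pos 19 'a': at 6
pos 20 'e': at 7
pos 21 'b': at 8  emit P1@[18:21],P5@[20:21]
pos 22 'd': at 1 (via fail)
pos 23 'b': at 9 (via fail)
pos 24 'e': at 10
pos 25 'b': at 11  emit P5@[24:25]
pos 26 'c': at 12
pos 27 'd': at 13  emit P2@[23:27],P4@[26:27]
pos 28 'c': at 16 (via fail)
pos 29 'd': at 17  emit P4@[28:29]
pos 30 'd': at 1 (via fail)
pos 31 'a': at 6
pos 32 'e': at 7
pos 33 'b': at 8  emit P1@[30:33],P5@[32:33]
pos 34 'c': at 16 (via fail)
pos 35 'e': at 18 (via fail)
pos 36 'e': at 18 (via fail)
pos 37 'b': at 19  emit P5@[36:37]
pos 38 'a': at 14 (via fail)
pos 39 'e': at 18 (via fail)
pos 40 'e': at 18 (via fail)
pos 41 'b': at 19  emit P5@[40:41]
pos 42 'e': at 10 (via fail)
pos 43 'b': at 11  emit P5@[42:43]
pos 44 'd': at 1 (via fail)
pos 45 'a': at 6
pos 46 'a': at 15 (via fail)  emit P3@[45:46]
pos 47 'b': at 9 (via fail)
pos 48 'a': at 14 (via fail)
pos 49 'a': at 15  emit P3@[48:49]
pos 50 'a': at 15 (via fail)  emit P3@[49:50]
pos 51 'd': at 1 (via fail)
pos 52 'e': at 2
pos 53 'd': at 1 (via fail)
pos 54 'e': at 2
pos 55 'a': at 3
pos 56 'c': at 4
pos 57 'b': at 5  emit P0@[53:57]
pos 58 'c': at 16 (via fail)
pos 59 'd': at 17  emit P4@[58:59]
pos 60 'd': at 1 (via fail)
pos 61 'e': at 2
pos 62 'd': at 1 (via fail)
pos 63 'a': at 6
pos 64 'e': at 7
pos 65 'b': at 8  emit P1@[62:65],P5@[64:65]
pos 66 'b': at 9 (via fail)
pos 67 'e': at 10
pos 68 'b': at 11  emit P5@[67:68]
pos 69 'd': at 1 (via fail)
pos 70 'a': at 6
pos 71 'e': at 7
pos 72 'b': at 8  emit P1@[69:72],P5@[71:72]
pos 73 'e': at 10 (via fail)
pos 74 'b': at 11  emit P5@[73:74]
pos 75 'd': at 1 (via fail)
pos 76 'e': at 2
pos 77 'a': at 3

Matches: [[1,3],[7,0],[13,3],[14,3],[21,1],[21,5],[25,5],[27,2],[27,4],[29,4],[33,1],[33,5],[37,5],[41,5],[43,5],[46,3],[49,3],[50,3],[57,0],[59,4],[65,1],[65,5],[68,5],[72,1],[72,5],[74,5]]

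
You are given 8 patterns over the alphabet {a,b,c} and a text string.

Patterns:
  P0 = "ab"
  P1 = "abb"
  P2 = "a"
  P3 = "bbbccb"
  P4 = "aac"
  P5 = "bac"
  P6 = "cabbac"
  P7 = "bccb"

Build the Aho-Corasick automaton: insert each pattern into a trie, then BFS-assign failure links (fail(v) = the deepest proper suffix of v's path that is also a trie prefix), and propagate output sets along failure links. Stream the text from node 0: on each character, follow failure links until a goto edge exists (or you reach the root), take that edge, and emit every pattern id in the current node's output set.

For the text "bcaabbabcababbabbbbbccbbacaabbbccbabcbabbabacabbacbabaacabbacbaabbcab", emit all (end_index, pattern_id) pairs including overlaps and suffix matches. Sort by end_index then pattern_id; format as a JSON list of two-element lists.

Build automaton:
Trie nodes:
  0='ε' goto a→1 b→4 c→14
  1='a' goto a→10 b→2  ←P2
  2='ab' goto b→3  ←P0
  3='abb' goto ·  ←P1
  4='b' goto a→12 b→5 c→20
  5='bb' goto b→6
  6='bbb' goto c→7
  7='bbbc' goto c→8
  8='bbbcc' goto b→9
  9='bbbccb' goto ·  ←P3
  10='aa' goto c→11
  11='aac' goto ·  ←P4
  12='ba' goto c→13
  13='bac' goto ·  ←P5
  14='c' goto a→15
  15='ca' goto b→16
  16='cab' goto b→17
  17='cabb' goto a→18
  18='cabba' goto c→19
  19='cabbac' goto ·  ←P6
  20='bc' goto c→21
  21='bcc' goto b→22
  22='bccb' goto ·  ←P7

BFS fail/out derivation:
  n1('a'): parent n0 fail=0; on 'a' 0 → fail=0;  out {2}∪∅={2}
  n4('b'): parent n0 fail=0; on 'b' 0 → fail=0;  out ∅∪∅=∅
  n14('c'): parent n0 fail=0; on 'c' 0 → fail=0;  out ∅∪∅=∅
  n2('ab'): parent n1 fail=0; on 'b' 0 → fail=4;  out {0}∪∅={0}
  n5('bb'): parent n4 fail=0; on 'b' 0 → fail=4;  out ∅∪∅=∅
  n10('aa'): parent n1 fail=0; on 'a' 0 → fail=1;  out ∅∪{2}={2}
  n12('ba'): parent n4 fail=0; on 'a' 0 → fail=1;  out ∅∪{2}={2}
  n15('ca'): parent n14 fail=0; on 'a' 0 → fail=1;  out ∅∪{2}={2}
  n20('bc'): parent n4 fail=0; on 'c' 0 → fail=14;  out ∅∪∅=∅
  n3('abb'): parent n2 fail=4; on 'b' 4 → fail=5;  out {1}∪∅={1}
  n6('bbb'): parent n5 fail=4; on 'b' 4 → fail=5;  out ∅∪∅=∅
  n11('aac'): parent n10 fail=1; on 'c' 1→0 → fail=14;  out {4}∪∅={4}
  n13('bac'): parent n12 fail=1; on 'c' 1→0 → fail=14;  out {5}∪∅={5}
  n16('cab'): parent n15 fail=1; on 'b' 1 → fail=2;  out ∅∪{0}={0}
  n21('bcc'): parent n20 fail=14; on 'c' 14→0 → fail=14;  out ∅∪∅=∅
  n7('bbbc'): parent n6 fail=5; on 'c' 5→4 → fail=20;  out ∅∪∅=∅
  n17('cabb'): parent n16 fail=2; on 'b' 2 → fail=3;  out ∅∪{1}={1}
  n22('bccb'): parent n21 fail=14; on 'b' 14→0 → fail=4;  out {7}∪∅={7}
  n8('bbbcc'): parent n7 fail=20; on 'c' 20 → fail=21;  out ∅∪∅=∅
  n18('cabba'): parent n17 fail=3; on 'a' 3→5→4 → fail=12;  out ∅∪{2}={2}
  n9('bbbccb'): parent n8 fail=21; on 'b' 21 → fail=22;  out {3}∪{7}={3,7}
  n19('cabbac'): parent n18 fail=12; on 'c' 12 → fail=13;  out {6}∪{5}={5,6}

Scan:
pos 0 'b': at 4
pos 1 'c': at 20
pos 2 'a': at 15 (fail-walked)  → match P2@[2:2]
pos 3 'a': at 10 (fail-walked)  → match P2@[3:3]
pos 4 'b': at 2 (fail-walked)  → match P0@[3:4]
pos 5 'b': at 3  → match P1@[3:5]
pos 6 'a': at 12 (fail-walked)  → match P2@[6:6]
pos 7 'b': at 2 (fail-walked)  → match P0@[6:7]
pos 8 'c': at 20 (fail-walked)
pos 9 'a': at 15 (fail-walked)  → match P2@[9:9]
pos 10 'b': at 16  → match P0@[9:10]
pos 11 'a': at 12 (fail-walked)  → match P2@[11:11]
pos 12 'b': at 2 (fail-walked)  → match P0@[11:12]
pos 13 'b': at 3  → match P1@[11:13]
pos 14 'a': at 12 (fail-walked)  → match P2@[14:14]
pos 15 'b': at 2 (fail-walked)  → match P0@[14:15]
pos 16 'b': at 3  → match P1@[14:16]
pos 17 'b': at 6 (fail-walked)
pos 18 'b': at 6 (fail-walked)
pos 19 'b': at 6 (fail-walked)
pos 20 'c': at 7
pos 21 'c': at 8
pos 22 'b': at 9  → match P3@[17:22],P7@[19:22]
pos 23 'b': at 5 (fail-walked)
pos 24 'a': at 12 (fail-walked)  → match P2@[24:24]
pos 25 'c': at 13  → match P5@[23:25]
pos 26 'a': at 15 (fail-walked)  → match P2@[26:26]
pos 27 'a': at 10 (fail-walked)  → match P2@[27:27]
pos 28 'b': at 2 (fail-walked)  → match P0@[27:28]
pos 29 'b': at 3  → match P1@[27:29]
pos 30 'b': at 6 (fail-walked)
pos 31 'c': at 7
pos 32 'c': at 8
pos 33 'b': at 9  → match P3@[28:33],P7@[30:33]
pos 34 'a': at 12 (fail-walked)  → match P2@[34:34]
pos 35 'b': at 2 (fail-walked)  → match P0@[34:35]
pos 36 'c': at 20 (fail-walked)
pos 37 'b': at 4 (fail-walked)
pos 38 'a': at 12  → match P2@[38:38]
pos 39 'b': at 2 (fail-walked)  → match P0@[38:39]
pos 40 'b': at 3  → match P1@[38:40]
pos 41 'a': at 12 (fail-walked)  → match P2@[41:41]
pos 42 'b': at 2 (fail-walked)  → match P0@[41:42]
pos 43 'a': at 12 (fail-walked)  → match P2@[43:43]
pos 44 'c': at 13  → match P5@[42:44]
pos 45 'a': at 15 (fail-walked)  → match P2@[45:45]
pos 46 'b': at 16  → match P0@[45:46]
pos 47 'b': at 17  → match P1@[45:47]
pos 48 'a': at 18  → match P2@[48:48]
pos 49 'c': at 19  → match P5@[47:49],P6@[44:49]
pos 50 'b': at 4 (fail-walked)
pos 51 'a': at 12  → match P2@[51:51]
pos 52 'b': at 2 (fail-walked)  → match P0@[51:52]
pos 53 'a': at 12 (fail-walked)  → match P2@[53:53]
pos 54 'a': at 10 (fail-walked)  → match P2@[54:54]
pos 55 'c': at 11  → match P4@[53:55]
pos 56 'a': at 15 (fail-walked)  → match P2@[56:56]
pos 57 'b': at 16  → match P0@[56:57]
pos 58 'b': at 17  → match P1@[56:58]
pos 59 'a': at 18  → match P2@[59:59]
pos 60 'c': at 19  → match P5@[58:60],P6@[55:60]
pos 61 'b': at 4 (fail-walked)
pos 62 'a': at 12  → match P2@[62:62]
pos 63 'a': at 10 (fail-walked)  → match P2@[63:63]
pos 64 'b': at 2 (fail-walked)  → match P0@[63:64]
pos 65 'b': at 3  → match P1@[63:65]
pos 66 'c': at 20 (fail-walked)
pos 67 'a': at 15 (fail-walked)  → match P2@[67:67]
pos 68 'b': at 16  → match P0@[67:68]

Result: [[2,2],[3,2],[4,0],[5,1],[6,2],[7,0],[9,2],[10,0],[11,2],[12,0],[13,1],[14,2],[15,0],[16,1],[22,3],[22,7],[24,2],[25,5],[26,2],[27,2],[28,0],[29,1],[33,3],[33,7],[34,2],[35,0],[38,2],[39,0],[40,1],[41,2],[42,0],[43,2],[44,5],[45,2],[46,0],[47,1],[48,2],[49,5],[49,6],[51,2],[52,0],[53,2],[54,2],[55,4],[56,2],[57,0],[58,1],[59,2],[60,5],[60,6],[62,2],[63,2],[64,0],[65,1],[67,2],[68,0]]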